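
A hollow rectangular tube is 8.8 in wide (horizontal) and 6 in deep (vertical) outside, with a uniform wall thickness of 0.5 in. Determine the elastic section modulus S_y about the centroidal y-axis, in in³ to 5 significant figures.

S_y ≈ 32.501 in³

Treat the section as a set of non-overlapping primitives; coordinates are from the bounding-box lower-left.
Outer rectangle: 8.8 × 6, A = 52.8 in², x = 4.4 in, Ī = 340.736 in⁴.
Inner void (subtracted): 7.8 × 5, A = 39 in², x = 4.4 in, Ī = 197.73 in⁴.
By symmetry the centroid is at mid-width, x̄ = 4.4 in.
All pieces are centred on the centroidal y-axis, so I = ΣĪ (holes subtracted) = 143.006 in⁴.
Extreme fibre distance c = 4.4 in; S = I/c = 32.50136 in³.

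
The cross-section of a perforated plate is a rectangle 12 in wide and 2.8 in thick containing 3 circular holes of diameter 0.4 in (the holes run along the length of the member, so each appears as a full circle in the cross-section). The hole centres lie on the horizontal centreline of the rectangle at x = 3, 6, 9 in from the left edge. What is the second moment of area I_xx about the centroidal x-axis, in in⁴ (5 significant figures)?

I_xx ≈ 21.948 in⁴

Split into non-overlapping primitives; take the origin at the lower-left of the bounding box.
Plate: 12 × 2.8, A = 33.6 in², y = 1.4 in, Ī = 21.952 in⁴.
Hole 1 (subtracted): ⌀0.4, A = 0.1256637 in², y = 1.4 in, Ī = 0.001256637 in⁴.
Hole 2 (subtracted): ⌀0.4, A = 0.1256637 in², y = 1.4 in, Ī = 0.001256637 in⁴.
Hole 3 (subtracted): ⌀0.4, A = 0.1256637 in², y = 1.4 in, Ī = 0.001256637 in⁴.
By symmetry the centroid is at mid-height, ȳ = 1.4 in.
All pieces are centred on the centroidal x-axis, so I = ΣĪ (holes subtracted) = 21.94823 in⁴.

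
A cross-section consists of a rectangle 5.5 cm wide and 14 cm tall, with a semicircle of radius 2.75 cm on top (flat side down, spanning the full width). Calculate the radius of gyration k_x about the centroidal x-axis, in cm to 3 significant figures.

Decompose the section into non-overlapping parts with the origin at the bottom-left of its bounding rectangle.
Rectangular body: 5.5 × 14, A = 77 cm², y = 7 cm, Ī = 1257.7 cm⁴.
Semicircular cap: semicircle r = 2.75, A = 11.879 cm², y = 15.167 cm, Ī = 6.2772 cm⁴.
Centroid: ȳ = ΣA·y / ΣA = 8.0916 cm.
Transfer each piece to the centroidal x-axis using Ī + A·d² with d = y − 8.0916:
  rectangular body: d = -1.0916 cm → contributes +1349.4 cm⁴
  semicircular cap: d = 7.0756 cm → contributes +600.99 cm⁴
Total I = 1950.4 cm⁴.
Radius of gyration: k = √(I/A) = √(1950.4 / 88.879) = 4.6845 cm.

k_x ≈ 4.68 cm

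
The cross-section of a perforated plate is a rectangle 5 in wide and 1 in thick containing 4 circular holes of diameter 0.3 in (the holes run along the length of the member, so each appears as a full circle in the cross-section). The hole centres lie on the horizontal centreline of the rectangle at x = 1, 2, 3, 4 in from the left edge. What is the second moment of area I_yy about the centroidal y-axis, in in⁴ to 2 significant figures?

Treat the section as a set of non-overlapping primitives; coordinates are from the bounding-box lower-left.
Plate: 5 × 1, A = 5 in², x = 2.5 in, Ī = 10.42 in⁴.
Hole 1 (subtracted): ⌀0.3, A = 0.07069 in², x = 1 in, Ī = 0.0003976 in⁴.
Hole 2 (subtracted): ⌀0.3, A = 0.07069 in², x = 2 in, Ī = 0.0003976 in⁴.
Hole 3 (subtracted): ⌀0.3, A = 0.07069 in², x = 3 in, Ī = 0.0003976 in⁴.
Hole 4 (subtracted): ⌀0.3, A = 0.07069 in², x = 4 in, Ī = 0.0003976 in⁴.
By symmetry the centroid is at mid-width, x̄ = 2.5 in.
Transfer each piece to the centroidal y-axis using Ī + A·d² with d = x − 2.5:
  plate: d = 0 in → contributes +10.42 in⁴
  hole 1: d = -1.5 in → contributes −0.1594 in⁴
  hole 2: d = -0.5 in → contributes −0.01807 in⁴
  hole 3: d = 0.5 in → contributes −0.01807 in⁴
  hole 4: d = 1.5 in → contributes −0.1594 in⁴
Total I = 10.06 in⁴.

I_yy ≈ 10 in⁴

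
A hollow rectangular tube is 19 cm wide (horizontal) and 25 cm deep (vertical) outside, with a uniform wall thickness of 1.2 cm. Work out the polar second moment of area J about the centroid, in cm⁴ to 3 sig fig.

Split into non-overlapping primitives; take the origin at the lower-left of the bounding box.
Outer rectangle: 19 × 25, A = 475 cm², y = 12.5 cm, Ī = 24 740 cm⁴.
Inner void (subtracted): 16.6 × 22.6, A = 375.16 cm², y = 12.5 cm, Ī = 15 968 cm⁴.
By symmetry the centroid is at mid-height, ȳ = 12.5 cm.
All pieces are centred on the centroidal x-axis, so I = ΣĪ (holes subtracted) = 8771.5 cm⁴.
Repeating about the centroidal y-axis gives I_y = 5674.7 cm⁴.
Polar second moment: J = I_x + I_y = 14 446 cm⁴.

J ≈ 1.44 × 10⁴ cm⁴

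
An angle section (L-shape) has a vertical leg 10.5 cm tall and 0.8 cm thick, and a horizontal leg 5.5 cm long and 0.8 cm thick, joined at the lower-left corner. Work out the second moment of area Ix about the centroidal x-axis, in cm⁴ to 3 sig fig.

Ix ≈ 138 cm⁴

Treat the section as a set of non-overlapping primitives; coordinates are from the bounding-box lower-left.
Vertical leg: 0.8 × 10.5, A = 8.4 cm², y = 5.25 cm, Ī = 77.175 cm⁴.
Horizontal leg (remainder): 4.7 × 0.8, A = 3.76 cm², y = 0.4 cm, Ī = 0.20053 cm⁴.
Centroid: ȳ = ΣA·y / ΣA = 3.7503 cm.
Transfer each piece to the centroidal x-axis using Ī + A·d² with d = y − 3.7503:
  vertical leg: d = 1.4997 cm → contributes +96.067 cm⁴
  horizontal leg (remainder): d = -3.3503 cm → contributes +42.405 cm⁴
Total I = 138.47 cm⁴.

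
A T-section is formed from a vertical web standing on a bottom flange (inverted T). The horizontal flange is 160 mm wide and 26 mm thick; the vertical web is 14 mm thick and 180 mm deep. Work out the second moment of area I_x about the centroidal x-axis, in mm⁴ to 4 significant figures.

Treat the section as a set of non-overlapping primitives; coordinates are from the bounding-box lower-left.
Flange: 160 × 26, A = 4 160 mm², y = 13 mm, Ī = 234 347 mm⁴.
Web: 14 × 180, A = 2 520 mm², y = 116 mm, Ī = 6 804 000 mm⁴.
Centroid: ȳ = ΣA·y / ΣA = 51.8563 mm.
Transfer each piece to the centroidal x-axis using Ī + A·d² with d = y − 51.8563:
  flange: d = -38.8563 mm → contributes +6 515 161 mm⁴
  web: d = 64.1437 mm → contributes +17 172 328 mm⁴
Total I = 23 687 489 mm⁴.

I_x ≈ 2.369 × 10⁷ mm⁴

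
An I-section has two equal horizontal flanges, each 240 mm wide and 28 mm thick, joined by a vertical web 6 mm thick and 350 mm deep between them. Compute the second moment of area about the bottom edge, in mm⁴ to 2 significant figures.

Break the section into simple shapes (no overlaps), measuring from the bottom-left corner of the bounding box.
Bottom flange: 240 × 28, A = 6 720 mm², y = 14 mm, Ī = 439 040 mm⁴.
Web: 6 × 350, A = 2 100 mm², y = 203 mm, Ī = 21 437 500 mm⁴.
Top flange: 240 × 28, A = 6 720 mm², y = 392 mm, Ī = 439 040 mm⁴.
Transfer each piece to the bottom edge using Ī + A·d² with d = y − 0:
  bottom flange: d = 14 mm → contributes +1 756 160 mm⁴
  web: d = 203 mm → contributes +107 976 400 mm⁴
  top flange: d = 392 mm → contributes +1 033 061 120 mm⁴
Total I = 1 142 793 680 mm⁴.

I_base ≈ 1.1 × 10⁹ mm⁴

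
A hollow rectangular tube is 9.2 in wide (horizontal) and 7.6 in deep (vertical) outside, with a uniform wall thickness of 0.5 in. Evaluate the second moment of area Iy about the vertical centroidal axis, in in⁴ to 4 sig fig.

Iy ≈ 189.9 in⁴

Decompose the section into non-overlapping parts with the origin at the bottom-left of its bounding rectangle.
Outer rectangle: 9.2 × 7.6, A = 69.92 in², x = 4.6 in, Ī = 493.169 in⁴.
Inner void (subtracted): 8.2 × 6.6, A = 54.12 in², x = 4.6 in, Ī = 303.252 in⁴.
By symmetry the centroid is at mid-width, x̄ = 4.6 in.
All pieces are centred on the vertical centroidal axis, so I = ΣĪ (holes subtracted) = 189.917 in⁴.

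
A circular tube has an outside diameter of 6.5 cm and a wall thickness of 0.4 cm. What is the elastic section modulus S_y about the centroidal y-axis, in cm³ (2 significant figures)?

Break the section into simple shapes (no overlaps), measuring from the bottom-left corner of the bounding box.
Outer circle: ⌀6.5, A = 33.18 cm², x = 3.25 cm, Ī = 87.62 cm⁴.
Bore (subtracted): ⌀5.7, A = 25.52 cm², x = 3.25 cm, Ī = 51.82 cm⁴.
By symmetry the centroid is at mid-width, x̄ = 3.25 cm.
All pieces are centred on the centroidal y-axis, so I = ΣĪ (holes subtracted) = 35.81 cm⁴.
Extreme fibre distance c = 3.25 cm; S = I/c = 11.02 cm³.

S_y ≈ 11 cm³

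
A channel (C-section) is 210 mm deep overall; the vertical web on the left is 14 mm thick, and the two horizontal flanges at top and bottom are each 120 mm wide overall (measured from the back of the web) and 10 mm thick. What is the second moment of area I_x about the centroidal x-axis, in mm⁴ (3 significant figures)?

I_x ≈ 3.20 × 10⁷ mm⁴

Break the section into simple shapes (no overlaps), measuring from the bottom-left corner of the bounding box.
Web: 14 × 210, A = 2 940 mm², y = 105 mm, Ī = 10 804 500 mm⁴.
Top flange (beyond web): 106 × 10, A = 1 060 mm², y = 205 mm, Ī = 8833.3 mm⁴.
Bottom flange (beyond web): 106 × 10, A = 1 060 mm², y = 5 mm, Ī = 8833.3 mm⁴.
By symmetry the centroid is at mid-height, ȳ = 105 mm.
Transfer each piece to the centroidal x-axis using Ī + A·d² with d = y − 105:
  web: d = 0 mm → contributes +10 804 500 mm⁴
  top flange (beyond web): d = 100 mm → contributes +10 608 833 mm⁴
  bottom flange (beyond web): d = -100 mm → contributes +10 608 833 mm⁴
Total I = 32 022 167 mm⁴.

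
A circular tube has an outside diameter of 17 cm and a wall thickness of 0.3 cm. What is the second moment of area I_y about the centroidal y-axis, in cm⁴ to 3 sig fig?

I_y ≈ 549 cm⁴

Treat the section as a set of non-overlapping primitives; coordinates are from the bounding-box lower-left.
Outer circle: ⌀17, A = 226.98 cm², x = 8.5 cm, Ī = 4099.8 cm⁴.
Bore (subtracted): ⌀16.4, A = 211.24 cm², x = 8.5 cm, Ī = 3 551 cm⁴.
By symmetry the centroid is at mid-width, x̄ = 8.5 cm.
All pieces are centred on the centroidal y-axis, so I = ΣĪ (holes subtracted) = 548.87 cm⁴.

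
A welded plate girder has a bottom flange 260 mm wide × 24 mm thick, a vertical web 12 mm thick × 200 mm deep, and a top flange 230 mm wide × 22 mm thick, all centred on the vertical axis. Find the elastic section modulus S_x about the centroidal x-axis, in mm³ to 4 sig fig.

S_x ≈ 1.119 × 10⁶ mm³

Decompose the section into non-overlapping parts with the origin at the bottom-left of its bounding rectangle.
Bottom plate: 260 × 24, A = 6 240 mm², y = 12 mm, Ī = 299 520 mm⁴.
Web plate: 12 × 200, A = 2 400 mm², y = 124 mm, Ī = 8 000 000 mm⁴.
Top plate: 230 × 22, A = 5 060 mm², y = 235 mm, Ī = 204 087 mm⁴.
Centroid: ȳ = ΣA·y / ΣA = 113.984 mm.
Transfer each piece to the centroidal x-axis using Ī + A·d² with d = y − 113.984:
  bottom plate: d = -101.984 mm → contributes +65 200 040 mm⁴
  web plate: d = 10.0161 mm → contributes +8 240 771 mm⁴
  top plate: d = 121.016 mm → contributes +74 307 212 mm⁴
Total I = 147 748 023 mm⁴.
Extreme fibre distance c = 132.016 mm; S = I/c = 1 119 167 mm³.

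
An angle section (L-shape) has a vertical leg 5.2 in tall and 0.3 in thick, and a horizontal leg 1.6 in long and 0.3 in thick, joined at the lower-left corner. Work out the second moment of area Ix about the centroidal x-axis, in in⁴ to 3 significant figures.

Ix ≈ 5.39 in⁴

Split into non-overlapping primitives; take the origin at the lower-left of the bounding box.
Vertical leg: 0.3 × 5.2, A = 1.56 in², y = 2.6 in, Ī = 3.5152 in⁴.
Horizontal leg (remainder): 1.3 × 0.3, A = 0.39 in², y = 0.15 in, Ī = 0.002925 in⁴.
Centroid: ȳ = ΣA·y / ΣA = 2.11 in.
Transfer each piece to the centroidal x-axis using Ī + A·d² with d = y − 2.11:
  vertical leg: d = 0.49 in → contributes +3.8898 in⁴
  horizontal leg (remainder): d = -1.96 in → contributes +1.5011 in⁴
Total I = 5.3909 in⁴.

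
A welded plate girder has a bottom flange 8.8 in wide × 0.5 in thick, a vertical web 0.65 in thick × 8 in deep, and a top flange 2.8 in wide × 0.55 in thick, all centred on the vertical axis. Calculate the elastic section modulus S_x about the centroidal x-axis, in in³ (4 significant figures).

Decompose the section into non-overlapping parts with the origin at the bottom-left of its bounding rectangle.
Bottom plate: 8.8 × 0.5, A = 4.4 in², y = 0.25 in, Ī = 0.0916667 in⁴.
Web plate: 0.65 × 8, A = 5.2 in², y = 4.5 in, Ī = 27.7333 in⁴.
Top plate: 2.8 × 0.55, A = 1.54 in², y = 8.775 in, Ī = 0.0388208 in⁴.
Centroid: ȳ = ΣA·y / ΣA = 3.41234 in.
Transfer each piece to the centroidal x-axis using Ī + A·d² with d = y − 3.41234:
  bottom plate: d = -3.16234 in → contributes +44.0935 in⁴
  web plate: d = 1.08766 in → contributes +33.8849 in⁴
  top plate: d = 5.36266 in → contributes +44.3263 in⁴
Total I = 122.305 in⁴.
Extreme fibre distance c = 5.63766 in; S = I/c = 21.6942 in³.

S_x ≈ 21.69 in³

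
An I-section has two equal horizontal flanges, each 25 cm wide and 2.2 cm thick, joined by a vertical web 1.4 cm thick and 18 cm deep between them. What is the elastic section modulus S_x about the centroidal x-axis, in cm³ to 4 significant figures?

Break the section into simple shapes (no overlaps), measuring from the bottom-left corner of the bounding box.
Bottom flange: 25 × 2.2, A = 55 cm², y = 1.1 cm, Ī = 22.1833 cm⁴.
Web: 1.4 × 18, A = 25.2 cm², y = 11.2 cm, Ī = 680.4 cm⁴.
Top flange: 25 × 2.2, A = 55 cm², y = 21.3 cm, Ī = 22.1833 cm⁴.
By symmetry the centroid is at mid-height, ȳ = 11.2 cm.
Transfer each piece to the centroidal x-axis using Ī + A·d² with d = y − 11.2:
  bottom flange: d = -10.1 cm → contributes +5632.73 cm⁴
  web: d = 0 cm → contributes +680.4 cm⁴
  top flange: d = 10.1 cm → contributes +5632.73 cm⁴
Total I = 11945.9 cm⁴.
Extreme fibre distance c = 11.2 cm; S = I/c = 1066.6 cm³.

S_x ≈ 1067 cm³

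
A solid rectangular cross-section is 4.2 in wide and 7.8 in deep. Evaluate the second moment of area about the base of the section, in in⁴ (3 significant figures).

The section: 4.2 × 7.8, A = 32.76 in², y = 3.9 in, Ī = 166.09 in⁴.
Transfer it to a horizontal axis along the bottom face using Ī + A·d² with d = y − 0:
  the section: d = 3.9 in → contributes +664.37 in⁴
Total I = 664.37 in⁴.

I_base ≈ 664 in⁴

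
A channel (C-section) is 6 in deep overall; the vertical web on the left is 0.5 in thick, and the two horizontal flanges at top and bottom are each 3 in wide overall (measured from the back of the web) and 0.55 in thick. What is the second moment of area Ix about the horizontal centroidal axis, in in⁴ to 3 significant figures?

Ix ≈ 29.5 in⁴

Treat the section as a set of non-overlapping primitives; coordinates are from the bounding-box lower-left.
Web: 0.5 × 6, A = 3 in², y = 3 in, Ī = 9 in⁴.
Top flange (beyond web): 2.5 × 0.55, A = 1.375 in², y = 5.725 in, Ī = 0.034661 in⁴.
Bottom flange (beyond web): 2.5 × 0.55, A = 1.375 in², y = 0.275 in, Ī = 0.034661 in⁴.
By symmetry the centroid is at mid-height, ȳ = 3 in.
Transfer each piece to the horizontal centroidal axis using Ī + A·d² with d = y − 3:
  web: d = 0 in → contributes +9 in⁴
  top flange (beyond web): d = 2.725 in → contributes +10.245 in⁴
  bottom flange (beyond web): d = -2.725 in → contributes +10.245 in⁴
Total I = 29.49 in⁴.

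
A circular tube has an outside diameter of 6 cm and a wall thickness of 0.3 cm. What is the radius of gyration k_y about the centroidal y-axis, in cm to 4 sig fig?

k_y ≈ 2.018 cm

Treat the section as a set of non-overlapping primitives; coordinates are from the bounding-box lower-left.
Outer circle: ⌀6, A = 28.2743 cm², x = 3 cm, Ī = 63.6173 cm⁴.
Bore (subtracted): ⌀5.4, A = 22.9022 cm², x = 3 cm, Ī = 41.7393 cm⁴.
By symmetry the centroid is at mid-width, x̄ = 3 cm.
All pieces are centred on the centroidal y-axis, so I = ΣĪ (holes subtracted) = 21.878 cm⁴.
Radius of gyration: k = √(I/A) = √(21.878 / 5.37212) = 2.01804 cm.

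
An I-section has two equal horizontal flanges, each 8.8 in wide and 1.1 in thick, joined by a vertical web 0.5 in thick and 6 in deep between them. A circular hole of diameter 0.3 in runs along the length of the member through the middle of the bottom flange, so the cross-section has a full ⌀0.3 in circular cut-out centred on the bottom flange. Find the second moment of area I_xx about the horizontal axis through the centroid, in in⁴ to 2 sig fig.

I_xx ≈ 250 in⁴

Break the section into simple shapes (no overlaps), measuring from the bottom-left corner of the bounding box.
Bottom flange: 8.8 × 1.1, A = 9.68 in², y = 0.55 in, Ī = 0.9761 in⁴.
Web: 0.5 × 6, A = 3 in², y = 4.1 in, Ī = 9 in⁴.
Top flange: 8.8 × 1.1, A = 9.68 in², y = 7.65 in, Ī = 0.9761 in⁴.
Hole (subtracted): ⌀0.3, A = 0.07069 in², y = 0.55 in, Ī = 0.0003976 in⁴.
Centroid: ȳ = ΣA·y / ΣA = 4.111 in.
Transfer each piece to the horizontal axis through the centroid using Ī + A·d² with d = y − 4.111:
  bottom flange: d = -3.561 in → contributes +123.7 in⁴
  web: d = -0.01126 in → contributes +9 in⁴
  top flange: d = 3.539 in → contributes +122.2 in⁴
  hole: d = -3.561 in → contributes −0.8969 in⁴
Total I = 254 in⁴.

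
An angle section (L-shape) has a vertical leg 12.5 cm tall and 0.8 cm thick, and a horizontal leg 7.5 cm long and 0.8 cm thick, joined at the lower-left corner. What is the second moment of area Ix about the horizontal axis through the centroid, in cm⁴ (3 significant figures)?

Ix ≈ 250 cm⁴

Treat the section as a set of non-overlapping primitives; coordinates are from the bounding-box lower-left.
Vertical leg: 0.8 × 12.5, A = 10 cm², y = 6.25 cm, Ī = 130.21 cm⁴.
Horizontal leg (remainder): 6.7 × 0.8, A = 5.36 cm², y = 0.4 cm, Ī = 0.28587 cm⁴.
Centroid: ȳ = ΣA·y / ΣA = 4.2086 cm.
Transfer each piece to the horizontal axis through the centroid using Ī + A·d² with d = y − 4.2086:
  vertical leg: d = 2.0414 cm → contributes +171.88 cm⁴
  horizontal leg (remainder): d = -3.8086 cm → contributes +78.035 cm⁴
Total I = 249.92 cm⁴.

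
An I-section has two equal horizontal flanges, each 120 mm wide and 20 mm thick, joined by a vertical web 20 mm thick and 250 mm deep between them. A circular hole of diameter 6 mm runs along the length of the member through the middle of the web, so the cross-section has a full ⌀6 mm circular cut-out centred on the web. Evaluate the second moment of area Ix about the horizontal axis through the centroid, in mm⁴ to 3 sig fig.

Decompose the section into non-overlapping parts with the origin at the bottom-left of its bounding rectangle.
Bottom flange: 120 × 20, A = 2 400 mm², y = 10 mm, Ī = 80 000 mm⁴.
Web: 20 × 250, A = 5 000 mm², y = 145 mm, Ī = 26 041 667 mm⁴.
Top flange: 120 × 20, A = 2 400 mm², y = 280 mm, Ī = 80 000 mm⁴.
Hole (subtracted): ⌀6, A = 28.274 mm², y = 145 mm, Ī = 63.617 mm⁴.
By symmetry the centroid is at mid-height, ȳ = 145 mm.
Transfer each piece to the horizontal axis through the centroid using Ī + A·d² with d = y − 145:
  bottom flange: d = -135 mm → contributes +43 820 000 mm⁴
  web: d = 0 mm → contributes +26 041 667 mm⁴
  top flange: d = 135 mm → contributes +43 820 000 mm⁴
  hole: d = 0 mm → contributes −63.617 mm⁴
Total I = 113 681 603 mm⁴.

Ix ≈ 1.14 × 10⁸ mm⁴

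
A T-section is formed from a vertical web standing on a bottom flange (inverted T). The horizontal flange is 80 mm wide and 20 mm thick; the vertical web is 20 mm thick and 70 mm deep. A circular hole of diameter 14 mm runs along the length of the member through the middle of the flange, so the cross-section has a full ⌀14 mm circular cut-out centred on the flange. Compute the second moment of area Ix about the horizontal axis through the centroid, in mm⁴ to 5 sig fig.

Break the section into simple shapes (no overlaps), measuring from the bottom-left corner of the bounding box.
Flange: 80 × 20, A = 1 600 mm², y = 10 mm, Ī = 53333.33 mm⁴.
Web: 20 × 70, A = 1 400 mm², y = 55 mm, Ī = 571666.7 mm⁴.
Hole (subtracted): ⌀14, A = 153.938 mm², y = 10 mm, Ī = 1885.741 mm⁴.
Centroid: ȳ = ΣA·y / ΣA = 32.13585 mm.
Transfer each piece to the horizontal axis through the centroid using Ī + A·d² with d = y − 32.13585:
  flange: d = -22.13585 mm → contributes +837326.7 mm⁴
  web: d = 22.86415 mm → contributes +1 303 544 mm⁴
  hole: d = -22.13585 mm → contributes −77314.74 mm⁴
Total I = 2 063 556 mm⁴.

Ix ≈ 2.0636 × 10⁶ mm⁴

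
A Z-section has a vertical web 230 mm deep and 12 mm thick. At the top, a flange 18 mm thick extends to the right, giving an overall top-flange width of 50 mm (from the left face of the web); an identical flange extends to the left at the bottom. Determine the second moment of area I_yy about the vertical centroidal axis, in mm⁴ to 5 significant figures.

Break the section into simple shapes (no overlaps), measuring from the bottom-left corner of the bounding box.
Web: 12 × 230, A = 2 760 mm², x = 44 mm, Ī = 33 120 mm⁴.
Top flange (beyond web): 38 × 18, A = 684 mm², x = 69 mm, Ī = 82 308 mm⁴.
Bottom flange (beyond web): 38 × 18, A = 684 mm², x = 19 mm, Ī = 82 308 mm⁴.
Centroid: x̄ = ΣA·x / ΣA = 44 mm.
Transfer each piece to the vertical centroidal axis using Ī + A·d² with d = x − 44:
  web: d = 0 mm → contributes +33 120 mm⁴
  top flange (beyond web): d = 25 mm → contributes +509 808 mm⁴
  bottom flange (beyond web): d = -25 mm → contributes +509 808 mm⁴
Total I = 1 052 736 mm⁴.

I_yy ≈ 1.0527 × 10⁶ mm⁴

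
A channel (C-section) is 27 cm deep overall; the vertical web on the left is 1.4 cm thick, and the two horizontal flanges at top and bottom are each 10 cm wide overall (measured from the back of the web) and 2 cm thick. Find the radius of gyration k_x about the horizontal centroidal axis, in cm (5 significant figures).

Treat the section as a set of non-overlapping primitives; coordinates are from the bounding-box lower-left.
Web: 1.4 × 27, A = 37.8 cm², y = 13.5 cm, Ī = 2296.35 cm⁴.
Top flange (beyond web): 8.6 × 2, A = 17.2 cm², y = 26 cm, Ī = 5.733333 cm⁴.
Bottom flange (beyond web): 8.6 × 2, A = 17.2 cm², y = 1 cm, Ī = 5.733333 cm⁴.
By symmetry the centroid is at mid-height, ȳ = 13.5 cm.
Transfer each piece to the horizontal centroidal axis using Ī + A·d² with d = y − 13.5:
  web: d = 0 cm → contributes +2296.35 cm⁴
  top flange (beyond web): d = 12.5 cm → contributes +2693.233 cm⁴
  bottom flange (beyond web): d = -12.5 cm → contributes +2693.233 cm⁴
Total I = 7682.817 cm⁴.
Radius of gyration: k = √(I/A) = √(7682.817 / 72.2) = 10.31553 cm.

k_x ≈ 10.316 cm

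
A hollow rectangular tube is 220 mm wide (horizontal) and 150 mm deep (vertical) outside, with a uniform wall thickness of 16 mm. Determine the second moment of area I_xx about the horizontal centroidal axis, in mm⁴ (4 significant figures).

I_xx ≈ 3.613 × 10⁷ mm⁴

Split into non-overlapping primitives; take the origin at the lower-left of the bounding box.
Outer rectangle: 220 × 150, A = 33 000 mm², y = 75 mm, Ī = 61 875 000 mm⁴.
Inner void (subtracted): 188 × 118, A = 22 184 mm², y = 75 mm, Ī = 25 740 835 mm⁴.
By symmetry the centroid is at mid-height, ȳ = 75 mm.
All pieces are centred on the horizontal centroidal axis, so I = ΣĪ (holes subtracted) = 36 134 165 mm⁴.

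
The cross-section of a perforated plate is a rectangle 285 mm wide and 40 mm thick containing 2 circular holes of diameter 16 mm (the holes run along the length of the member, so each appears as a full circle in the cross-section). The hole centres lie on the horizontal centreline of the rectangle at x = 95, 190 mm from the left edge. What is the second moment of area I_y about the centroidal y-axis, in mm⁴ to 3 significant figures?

I_y ≈ 7.63 × 10⁷ mm⁴

Split into non-overlapping primitives; take the origin at the lower-left of the bounding box.
Plate: 285 × 40, A = 11 400 mm², x = 142.5 mm, Ī = 77 163 750 mm⁴.
Hole 1 (subtracted): ⌀16, A = 201.06 mm², x = 95 mm, Ī = 3 217 mm⁴.
Hole 2 (subtracted): ⌀16, A = 201.06 mm², x = 190 mm, Ī = 3 217 mm⁴.
By symmetry the centroid is at mid-width, x̄ = 142.5 mm.
Transfer each piece to the centroidal y-axis using Ī + A·d² with d = x − 142.5:
  plate: d = 0 mm → contributes +77 163 750 mm⁴
  hole 1: d = -47.5 mm → contributes −456 863 mm⁴
  hole 2: d = 47.5 mm → contributes −456 863 mm⁴
Total I = 76 250 024 mm⁴.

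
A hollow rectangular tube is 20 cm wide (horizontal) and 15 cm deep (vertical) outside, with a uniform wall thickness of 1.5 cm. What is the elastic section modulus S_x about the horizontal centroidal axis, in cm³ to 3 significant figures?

S_x ≈ 424 cm³

Treat the section as a set of non-overlapping primitives; coordinates are from the bounding-box lower-left.
Outer rectangle: 20 × 15, A = 300 cm², y = 7.5 cm, Ī = 5 625 cm⁴.
Inner void (subtracted): 17 × 12, A = 204 cm², y = 7.5 cm, Ī = 2 448 cm⁴.
By symmetry the centroid is at mid-height, ȳ = 7.5 cm.
All pieces are centred on the horizontal centroidal axis, so I = ΣĪ (holes subtracted) = 3 177 cm⁴.
Extreme fibre distance c = 7.5 cm; S = I/c = 423.6 cm³.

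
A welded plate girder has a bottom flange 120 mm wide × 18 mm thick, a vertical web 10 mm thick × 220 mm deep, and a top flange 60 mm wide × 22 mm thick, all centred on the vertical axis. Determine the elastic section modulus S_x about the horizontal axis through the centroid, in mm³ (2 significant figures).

S_x ≈ 3.8 × 10⁵ mm³

Treat the section as a set of non-overlapping primitives; coordinates are from the bounding-box lower-left.
Bottom plate: 120 × 18, A = 2 160 mm², y = 9 mm, Ī = 58 320 mm⁴.
Web plate: 10 × 220, A = 2 200 mm², y = 128 mm, Ī = 8 873 333 mm⁴.
Top plate: 60 × 22, A = 1 320 mm², y = 249 mm, Ī = 53 240 mm⁴.
Centroid: ȳ = ΣA·y / ΣA = 110.9 mm.
Transfer each piece to the horizontal axis through the centroid using Ī + A·d² with d = y − 110.9:
  bottom plate: d = -101.9 mm → contributes +22 472 040 mm⁴
  web plate: d = 17.13 mm → contributes +9 519 181 mm⁴
  top plate: d = 138.1 mm → contributes +25 240 091 mm⁴
Total I = 57 231 312 mm⁴.
Extreme fibre distance c = 149.1 mm; S = I/c = 383 758 mm³.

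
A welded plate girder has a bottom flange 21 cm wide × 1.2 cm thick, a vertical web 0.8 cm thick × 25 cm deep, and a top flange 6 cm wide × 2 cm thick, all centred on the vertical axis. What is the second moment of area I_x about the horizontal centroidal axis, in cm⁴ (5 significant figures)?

Split into non-overlapping primitives; take the origin at the lower-left of the bounding box.
Bottom plate: 21 × 1.2, A = 25.2 cm², y = 0.6 cm, Ī = 3.024 cm⁴.
Web plate: 0.8 × 25, A = 20 cm², y = 13.7 cm, Ī = 1041.667 cm⁴.
Top plate: 6 × 2, A = 12 cm², y = 27.2 cm, Ī = 4 cm⁴.
Centroid: ȳ = ΣA·y / ΣA = 10.76084 cm.
Transfer each piece to the horizontal centroidal axis using Ī + A·d² with d = y − 10.76084:
  bottom plate: d = -10.16084 cm → contributes +2604.739 cm⁴
  web plate: d = 2.939161 cm → contributes +1214.44 cm⁴
  top plate: d = 16.43916 cm → contributes +3246.952 cm⁴
Total I = 7066.131 cm⁴.

I_x ≈ 7066.1 cm⁴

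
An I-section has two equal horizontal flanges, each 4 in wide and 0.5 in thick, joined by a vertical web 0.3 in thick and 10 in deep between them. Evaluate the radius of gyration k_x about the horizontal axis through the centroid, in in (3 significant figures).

Split into non-overlapping primitives; take the origin at the lower-left of the bounding box.
Bottom flange: 4 × 0.5, A = 2 in², y = 0.25 in, Ī = 0.041667 in⁴.
Web: 0.3 × 10, A = 3 in², y = 5.5 in, Ī = 25 in⁴.
Top flange: 4 × 0.5, A = 2 in², y = 10.75 in, Ī = 0.041667 in⁴.
By symmetry the centroid is at mid-height, ȳ = 5.5 in.
Transfer each piece to the horizontal axis through the centroid using Ī + A·d² with d = y − 5.5:
  bottom flange: d = -5.25 in → contributes +55.167 in⁴
  web: d = 0 in → contributes +25 in⁴
  top flange: d = 5.25 in → contributes +55.167 in⁴
Total I = 135.33 in⁴.
Radius of gyration: k = √(I/A) = √(135.33 / 7) = 4.397 in.

k_x ≈ 4.40 in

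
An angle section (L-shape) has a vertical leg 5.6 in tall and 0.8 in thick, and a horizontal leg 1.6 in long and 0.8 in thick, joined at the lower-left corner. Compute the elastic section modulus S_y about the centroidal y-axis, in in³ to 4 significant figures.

S_y ≈ 0.5741 in³

Decompose the section into non-overlapping parts with the origin at the bottom-left of its bounding rectangle.
Vertical leg: 0.8 × 5.6, A = 4.48 in², x = 0.4 in, Ī = 0.238933 in⁴.
Horizontal leg (remainder): 0.8 × 0.8, A = 0.64 in², x = 1.2 in, Ī = 0.0341333 in⁴.
Centroid: x̄ = ΣA·x / ΣA = 0.5 in.
Transfer each piece to the centroidal y-axis using Ī + A·d² with d = x − 0.5:
  vertical leg: d = -0.1 in → contributes +0.283733 in⁴
  horizontal leg (remainder): d = 0.7 in → contributes +0.347733 in⁴
Total I = 0.631467 in⁴.
Extreme fibre distance c = 1.1 in; S = I/c = 0.574061 in³.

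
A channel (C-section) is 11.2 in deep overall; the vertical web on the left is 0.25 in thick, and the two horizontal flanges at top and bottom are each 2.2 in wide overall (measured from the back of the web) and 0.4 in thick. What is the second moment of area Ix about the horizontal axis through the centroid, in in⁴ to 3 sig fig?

Ix ≈ 74.8 in⁴

Split into non-overlapping primitives; take the origin at the lower-left of the bounding box.
Web: 0.25 × 11.2, A = 2.8 in², y = 5.6 in, Ī = 29.269 in⁴.
Top flange (beyond web): 1.95 × 0.4, A = 0.78 in², y = 11 in, Ī = 0.0104 in⁴.
Bottom flange (beyond web): 1.95 × 0.4, A = 0.78 in², y = 0.2 in, Ī = 0.0104 in⁴.
By symmetry the centroid is at mid-height, ȳ = 5.6 in.
Transfer each piece to the horizontal axis through the centroid using Ī + A·d² with d = y − 5.6:
  web: d = 0 in → contributes +29.269 in⁴
  top flange (beyond web): d = 5.4 in → contributes +22.755 in⁴
  bottom flange (beyond web): d = -5.4 in → contributes +22.755 in⁴
Total I = 74.78 in⁴.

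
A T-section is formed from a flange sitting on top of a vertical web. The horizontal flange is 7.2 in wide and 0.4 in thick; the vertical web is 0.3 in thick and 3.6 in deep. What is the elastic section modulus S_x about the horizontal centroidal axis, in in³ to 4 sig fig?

S_x ≈ 1.336 in³

Break the section into simple shapes (no overlaps), measuring from the bottom-left corner of the bounding box.
Flange: 7.2 × 0.4, A = 2.88 in², y = 3.8 in, Ī = 0.0384 in⁴.
Web: 0.3 × 3.6, A = 1.08 in², y = 1.8 in, Ī = 1.1664 in⁴.
Centroid: ȳ = ΣA·y / ΣA = 3.25455 in.
Transfer each piece to the horizontal centroidal axis using Ī + A·d² with d = y − 3.25455:
  flange: d = 0.545455 in → contributes +0.89526 in⁴
  web: d = -1.45455 in → contributes +3.45136 in⁴
Total I = 4.34662 in⁴.
Extreme fibre distance c = 3.25455 in; S = I/c = 1.33555 in³.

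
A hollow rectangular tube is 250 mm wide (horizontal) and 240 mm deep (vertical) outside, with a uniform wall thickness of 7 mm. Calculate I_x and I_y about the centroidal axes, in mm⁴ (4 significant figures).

Treat the section as a set of non-overlapping primitives; coordinates are from the bounding-box lower-left.
Outer rectangle: 250 × 240, A = 60 000 mm², y = 120 mm, Ī = 288 000 000 mm⁴.
Inner void (subtracted): 236 × 226, A = 53 336 mm², y = 120 mm, Ī = 227 015 795 mm⁴.
By symmetry the centroid is at mid-height, ȳ = 120 mm.
All pieces are centred on the centroidal x-axis, so I = ΣĪ (holes subtracted) = 60 984 205 mm⁴.
Repeating about the centroidal y-axis gives I_y = 64 949 845 mm⁴.

I_x ≈ 6.098 × 10⁷ mm⁴, I_y ≈ 6.495 × 10⁷ mm⁴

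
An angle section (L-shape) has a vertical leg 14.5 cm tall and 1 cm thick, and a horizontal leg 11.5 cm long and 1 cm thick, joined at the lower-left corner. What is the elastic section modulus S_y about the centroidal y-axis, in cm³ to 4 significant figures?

Break the section into simple shapes (no overlaps), measuring from the bottom-left corner of the bounding box.
Vertical leg: 1 × 14.5, A = 14.5 cm², x = 0.5 cm, Ī = 1.20833 cm⁴.
Horizontal leg (remainder): 10.5 × 1, A = 10.5 cm², x = 6.25 cm, Ī = 96.4688 cm⁴.
Centroid: x̄ = ΣA·x / ΣA = 2.915 cm.
Transfer each piece to the centroidal y-axis using Ī + A·d² with d = x − 2.915:
  vertical leg: d = -2.415 cm → contributes +85.7756 cm⁴
  horizontal leg (remainder): d = 3.335 cm → contributes +213.252 cm⁴
Total I = 299.028 cm⁴.
Extreme fibre distance c = 8.585 cm; S = I/c = 34.8314 cm³.

S_y ≈ 34.83 cm³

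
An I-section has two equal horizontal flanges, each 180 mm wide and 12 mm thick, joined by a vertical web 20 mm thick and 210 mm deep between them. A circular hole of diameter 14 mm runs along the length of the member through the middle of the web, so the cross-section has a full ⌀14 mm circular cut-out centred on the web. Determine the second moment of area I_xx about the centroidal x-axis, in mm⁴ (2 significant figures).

I_xx ≈ 6.9 × 10⁷ mm⁴

Break the section into simple shapes (no overlaps), measuring from the bottom-left corner of the bounding box.
Bottom flange: 180 × 12, A = 2 160 mm², y = 6 mm, Ī = 25 920 mm⁴.
Web: 20 × 210, A = 4 200 mm², y = 117 mm, Ī = 15 435 000 mm⁴.
Top flange: 180 × 12, A = 2 160 mm², y = 228 mm, Ī = 25 920 mm⁴.
Hole (subtracted): ⌀14, A = 153.9 mm², y = 117 mm, Ī = 1 886 mm⁴.
By symmetry the centroid is at mid-height, ȳ = 117 mm.
Transfer each piece to the centroidal x-axis using Ī + A·d² with d = y − 117:
  bottom flange: d = -111 mm → contributes +26 639 280 mm⁴
  web: d = 0 mm → contributes +15 435 000 mm⁴
  top flange: d = 111 mm → contributes +26 639 280 mm⁴
  hole: d = 0 mm → contributes −1 886 mm⁴
Total I = 68 711 674 mm⁴.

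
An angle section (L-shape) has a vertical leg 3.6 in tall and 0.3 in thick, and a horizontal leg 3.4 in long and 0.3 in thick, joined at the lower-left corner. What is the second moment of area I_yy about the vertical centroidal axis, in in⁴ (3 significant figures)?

Treat the section as a set of non-overlapping primitives; coordinates are from the bounding-box lower-left.
Vertical leg: 0.3 × 3.6, A = 1.08 in², x = 0.15 in, Ī = 0.0081 in⁴.
Horizontal leg (remainder): 3.1 × 0.3, A = 0.93 in², x = 1.85 in, Ī = 0.74478 in⁴.
Centroid: x̄ = ΣA·x / ΣA = 0.93657 in.
Transfer each piece to the vertical centroidal axis using Ī + A·d² with d = x − 0.93657:
  vertical leg: d = -0.78657 in → contributes +0.67628 in⁴
  horizontal leg (remainder): d = 0.91343 in → contributes +1.5207 in⁴
Total I = 2.197 in⁴.

I_yy ≈ 2.20 in⁴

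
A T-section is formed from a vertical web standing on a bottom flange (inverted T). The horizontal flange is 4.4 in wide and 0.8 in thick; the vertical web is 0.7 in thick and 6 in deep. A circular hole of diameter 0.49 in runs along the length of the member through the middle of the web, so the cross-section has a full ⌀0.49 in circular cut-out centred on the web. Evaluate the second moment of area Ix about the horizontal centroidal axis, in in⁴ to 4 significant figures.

Ix ≈ 34.46 in⁴

Treat the section as a set of non-overlapping primitives; coordinates are from the bounding-box lower-left.
Flange: 4.4 × 0.8, A = 3.52 in², y = 0.4 in, Ī = 0.187733 in⁴.
Web: 0.7 × 6, A = 4.2 in², y = 3.8 in, Ī = 12.6 in⁴.
Hole (subtracted): ⌀0.49, A = 0.188574 in², y = 3.8 in, Ī = 0.00282979 in⁴.
Centroid: ȳ = ΣA·y / ΣA = 2.21093 in.
Transfer each piece to the horizontal centroidal axis using Ī + A·d² with d = y − 2.21093:
  flange: d = -1.81093 in → contributes +11.7314 in⁴
  web: d = 1.58907 in → contributes +23.2057 in⁴
  hole: d = 1.58907 in → contributes −0.479009 in⁴
Total I = 34.4581 in⁴.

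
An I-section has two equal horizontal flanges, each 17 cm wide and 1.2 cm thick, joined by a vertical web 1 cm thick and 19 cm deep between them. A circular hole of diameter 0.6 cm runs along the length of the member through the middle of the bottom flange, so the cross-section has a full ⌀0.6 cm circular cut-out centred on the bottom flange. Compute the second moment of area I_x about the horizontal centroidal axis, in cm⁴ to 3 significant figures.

Break the section into simple shapes (no overlaps), measuring from the bottom-left corner of the bounding box.
Bottom flange: 17 × 1.2, A = 20.4 cm², y = 0.6 cm, Ī = 2.448 cm⁴.
Web: 1 × 19, A = 19 cm², y = 10.7 cm, Ī = 571.58 cm⁴.
Top flange: 17 × 1.2, A = 20.4 cm², y = 20.8 cm, Ī = 2.448 cm⁴.
Hole (subtracted): ⌀0.6, A = 0.28274 cm², y = 0.6 cm, Ī = 0.0063617 cm⁴.
Centroid: ȳ = ΣA·y / ΣA = 10.748 cm.
Transfer each piece to the horizontal centroidal axis using Ī + A·d² with d = y − 10.748:
  bottom flange: d = -10.148 cm → contributes +2103.3 cm⁴
  web: d = -0.047981 cm → contributes +571.63 cm⁴
  top flange: d = 10.052 cm → contributes +2063.7 cm⁴
  hole: d = -10.148 cm → contributes −29.124 cm⁴
Total I = 4709.5 cm⁴.

I_x ≈ 4710 cm⁴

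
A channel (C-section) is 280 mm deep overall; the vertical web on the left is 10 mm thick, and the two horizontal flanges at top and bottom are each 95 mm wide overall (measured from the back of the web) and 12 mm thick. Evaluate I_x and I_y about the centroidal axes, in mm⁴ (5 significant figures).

I_x ≈ 5.4948 × 10⁷ mm⁴, I_y ≈ 3.9143 × 10⁶ mm⁴

Split into non-overlapping primitives; take the origin at the lower-left of the bounding box.
Web: 10 × 280, A = 2 800 mm², y = 140 mm, Ī = 18 293 333 mm⁴.
Top flange (beyond web): 85 × 12, A = 1 020 mm², y = 274 mm, Ī = 12 240 mm⁴.
Bottom flange (beyond web): 85 × 12, A = 1 020 mm², y = 6 mm, Ī = 12 240 mm⁴.
By symmetry the centroid is at mid-height, ȳ = 140 mm.
Transfer each piece to the centroidal x-axis using Ī + A·d² with d = y − 140:
  web: d = 0 mm → contributes +18 293 333 mm⁴
  top flange (beyond web): d = 134 mm → contributes +18 327 360 mm⁴
  bottom flange (beyond web): d = -134 mm → contributes +18 327 360 mm⁴
Total I = 54 948 053 mm⁴.
For the y-axis: x̄ = 25.02066 mm.
Repeating about the centroidal y-axis gives I_y = 3 914 331 mm⁴.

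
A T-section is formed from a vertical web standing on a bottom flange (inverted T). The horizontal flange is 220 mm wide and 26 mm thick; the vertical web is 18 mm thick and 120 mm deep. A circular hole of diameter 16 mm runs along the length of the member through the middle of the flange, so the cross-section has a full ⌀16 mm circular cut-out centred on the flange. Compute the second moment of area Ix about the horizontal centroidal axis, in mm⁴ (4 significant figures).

Ix ≈ 1.118 × 10⁷ mm⁴

Treat the section as a set of non-overlapping primitives; coordinates are from the bounding-box lower-left.
Flange: 220 × 26, A = 5 720 mm², y = 13 mm, Ī = 322 227 mm⁴.
Web: 18 × 120, A = 2 160 mm², y = 86 mm, Ī = 2 592 000 mm⁴.
Hole (subtracted): ⌀16, A = 201.062 mm², y = 13 mm, Ī = 3216.99 mm⁴.
Centroid: ȳ = ΣA·y / ΣA = 33.5341 mm.
Transfer each piece to the horizontal centroidal axis using Ī + A·d² with d = y − 33.5341:
  flange: d = -20.5341 mm → contributes +2 734 058 mm⁴
  web: d = 52.4659 mm → contributes +8 537 771 mm⁴
  hole: d = -20.5341 mm → contributes −87994.5 mm⁴
Total I = 11 183 834 mm⁴.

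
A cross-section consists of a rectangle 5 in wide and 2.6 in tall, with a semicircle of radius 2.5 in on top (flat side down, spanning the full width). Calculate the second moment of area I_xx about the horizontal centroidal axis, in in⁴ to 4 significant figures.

I_xx ≈ 42.79 in⁴

Decompose the section into non-overlapping parts with the origin at the bottom-left of its bounding rectangle.
Rectangular body: 5 × 2.6, A = 13 in², y = 1.3 in, Ī = 7.32333 in⁴.
Semicircular cap: semicircle r = 2.5, A = 9.81748 in², y = 3.66103 in, Ī = 4.28738 in⁴.
Centroid: ȳ = ΣA·y / ΣA = 2.31586 in.
Transfer each piece to the horizontal centroidal axis using Ī + A·d² with d = y − 2.31586:
  rectangular body: d = -1.01586 in → contributes +20.739 in⁴
  semicircular cap: d = 1.34517 in → contributes +22.052 in⁴
Total I = 42.791 in⁴.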